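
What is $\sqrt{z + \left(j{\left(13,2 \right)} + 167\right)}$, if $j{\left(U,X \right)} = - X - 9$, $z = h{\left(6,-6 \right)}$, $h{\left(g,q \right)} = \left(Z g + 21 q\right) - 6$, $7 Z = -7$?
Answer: $3 \sqrt{2} \approx 4.2426$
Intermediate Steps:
$Z = -1$ ($Z = \frac{1}{7} \left(-7\right) = -1$)
$h{\left(g,q \right)} = -6 - g + 21 q$ ($h{\left(g,q \right)} = \left(- g + 21 q\right) - 6 = -6 - g + 21 q$)
$z = -138$ ($z = -6 - 6 + 21 \left(-6\right) = -6 - 6 - 126 = -138$)
$j{\left(U,X \right)} = -9 - X$
$\sqrt{z + \left(j{\left(13,2 \right)} + 167\right)} = \sqrt{-138 + \left(\left(-9 - 2\right) + 167\right)} = \sqrt{-138 + \left(-11 + 167\right)} = \sqrt{-138 + 156} = \sqrt{18} = 3 \sqrt{2}$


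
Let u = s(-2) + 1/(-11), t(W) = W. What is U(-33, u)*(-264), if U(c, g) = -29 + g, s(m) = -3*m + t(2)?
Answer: 5568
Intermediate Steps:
s(m) = 2 - 3*m (s(m) = -3*m + 2 = 2 - 3*m)
u = 87/11 (u = (2 - 3*(-2)) + 1/(-11) = (2 + 6) - 1/11 = 8 - 1/11 = 87/11 ≈ 7.9091)
U(-33, u)*(-264) = (-29 + 87/11)*(-264) = -232/11*(-264) = 5568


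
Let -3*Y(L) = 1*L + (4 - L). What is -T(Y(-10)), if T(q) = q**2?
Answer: -16/9 ≈ -1.7778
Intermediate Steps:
Y(L) = -4/3 (Y(L) = -(1*L + (4 - L))/3 = -(L + (4 - L))/3 = -1/3*4 = -4/3)
-T(Y(-10)) = -(-4/3)**2 = -1*16/9 = -16/9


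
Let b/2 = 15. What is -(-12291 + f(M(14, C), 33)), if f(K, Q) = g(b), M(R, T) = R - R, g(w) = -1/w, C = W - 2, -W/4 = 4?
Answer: 368731/30 ≈ 12291.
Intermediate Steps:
W = -16 (W = -4*4 = -16)
b = 30 (b = 2*15 = 30)
C = -18 (C = -16 - 2 = -18)
M(R, T) = 0
f(K, Q) = -1/30
-(-12291 + f(M(14, C), 33)) = -(-12291 - 1/30) = -1*(-368731/30) = 368731/30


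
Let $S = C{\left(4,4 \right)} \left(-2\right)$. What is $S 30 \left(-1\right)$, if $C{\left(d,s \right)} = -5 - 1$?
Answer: $-360$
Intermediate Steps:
$C{\left(d,s \right)} = -6$ ($C{\left(d,s \right)} = -5 - 1 = -6$)
$S = 12$ ($S = \left(-6\right) \left(-2\right) = 12$)
$S 30 \left(-1\right) = 12 \cdot 30 \left(-1\right) = 360 \left(-1\right) = -360$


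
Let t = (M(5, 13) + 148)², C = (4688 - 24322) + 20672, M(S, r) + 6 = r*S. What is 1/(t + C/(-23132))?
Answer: 11566/495591015 ≈ 2.3338e-5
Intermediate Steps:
M(S, r) = -6 + S*r (M(S, r) = -6 + r*S = -6 + S*r)
C = 1038 (C = -19634 + 20672 = 1038)
t = 42849 (t = ((-6 + 5*13) + 148)² = ((-6 + 65) + 148)² = (59 + 148)² = 207² = 42849)
1/(t + C/(-23132)) = 1/(42849 + 1038/(-23132)) = 1/(42849 + 1038*(-1/23132)) = 1/(42849 - 519/11566) = 1/(495591015/11566) = 11566/495591015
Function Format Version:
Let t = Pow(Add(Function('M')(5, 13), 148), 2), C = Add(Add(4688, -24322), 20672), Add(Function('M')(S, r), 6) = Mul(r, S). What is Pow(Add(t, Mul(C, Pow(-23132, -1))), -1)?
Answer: Rational(11566, 495591015) ≈ 2.3338e-5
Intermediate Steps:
Function('M')(S, r) = Add(-6, Mul(S, r)) (Function('M')(S, r) = Add(-6, Mul(r, S)) = Add(-6, Mul(S, r)))
C = 1038 (C = Add(-19634, 20672) = 1038)
t = 42849 (t = Pow(Add(Add(-6, Mul(5, 13)), 148), 2) = Pow(Add(Add(-6, 65), 148), 2) = Pow(Add(59, 148), 2) = Pow(207, 2) = 42849)
Pow(Add(t, Mul(C, Pow(-23132, -1))), -1) = Pow(Add(42849, Mul(1038, Pow(-23132, -1))), -1) = Pow(Add(42849, Mul(1038, Rational(-1, 23132))), -1) = Pow(Add(42849, Rational(-519, 11566)), -1) = Pow(Rational(495591015, 11566), -1) = Rational(11566, 495591015)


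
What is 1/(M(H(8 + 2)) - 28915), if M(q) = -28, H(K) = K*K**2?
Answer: -1/28943 ≈ -3.4551e-5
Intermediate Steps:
H(K) = K**3
1/(M(H(8 + 2)) - 28915) = 1/(-28 - 28915) = 1/(-28943) = -1/28943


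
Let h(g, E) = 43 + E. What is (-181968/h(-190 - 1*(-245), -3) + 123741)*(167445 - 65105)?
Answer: 12198088812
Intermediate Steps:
(-181968/h(-190 - 1*(-245), -3) + 123741)*(167445 - 65105) = (-181968/(43 - 3) + 123741)*(167445 - 65105) = (-181968/40 + 123741)*102340 = (-181968*1/40 + 123741)*102340 = (-22746/5 + 123741)*102340 = (595959/5)*102340 = 12198088812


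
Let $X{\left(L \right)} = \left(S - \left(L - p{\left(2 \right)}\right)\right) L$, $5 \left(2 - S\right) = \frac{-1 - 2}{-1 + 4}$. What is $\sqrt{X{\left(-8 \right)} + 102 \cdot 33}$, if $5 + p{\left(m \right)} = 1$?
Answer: $\frac{\sqrt{82910}}{5} \approx 57.588$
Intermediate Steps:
$p{\left(m \right)} = -4$ ($p{\left(m \right)} = -5 + 1 = -4$)
$S = \frac{11}{5}$ ($S = 2 - \frac{\left(-1 - 2\right) \frac{1}{-1 + 4}}{5} = 2 - \frac{\left(-3\right) \frac{1}{3}}{5} = 2 - - \frac{1}{5} = 2 + \frac{1}{5} = \frac{11}{5} \approx 2.2$)
$X{\left(L \right)} = L \left(- \frac{9}{5} - L\right)$ ($X{\left(L \right)} = \left(\frac{11}{5} - \left(4 + L\right)\right) L = \left(- \frac{9}{5} - L\right) L = L \left(- \frac{9}{5} - L\right)$)
$\sqrt{X{\left(-8 \right)} + 102 \cdot 33} = \sqrt{\left(- \frac{1}{5}\right) \left(-8\right) \left(9 + 5 \left(-8\right)\right) + 102 \cdot 33} = \sqrt{\left(- \frac{1}{5}\right) \left(-8\right) \left(9 - 40\right) + 3366} = \sqrt{\left(- \frac{1}{5}\right) \left(-8\right) \left(-31\right) + 3366} = \sqrt{- \frac{248}{5} + 3366} = \sqrt{\frac{16582}{5}} = \frac{\sqrt{82910}}{5}$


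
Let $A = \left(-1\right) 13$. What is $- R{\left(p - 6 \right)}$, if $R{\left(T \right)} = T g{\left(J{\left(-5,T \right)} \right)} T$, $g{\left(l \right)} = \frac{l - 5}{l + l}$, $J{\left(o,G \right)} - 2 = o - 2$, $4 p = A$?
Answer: $- \frac{1369}{16} \approx -85.563$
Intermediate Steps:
$A = -13$
$p = - \frac{13}{4}$ ($p = \frac{1}{4} \left(-13\right) = - \frac{13}{4} \approx -3.25$)
$J{\left(o,G \right)} = o$ ($J{\left(o,G \right)} = 2 + \left(o - 2\right) = 2 + \left(-2 + o\right) = o$)
$g{\left(l \right)} = \frac{-5 + l}{2 l}$
$R{\left(T \right)} = T^{2}$ ($R{\left(T \right)} = T \frac{-5 - 5}{2 \left(-5\right)} T = T \frac{1}{2} \left(- \frac{1}{5}\right) \left(-10\right) T = T 1 T = T T = T^{2}$)
$- R{\left(p - 6 \right)} = - \left(- \frac{13}{4} - 6\right)^{2} = - \left(- \frac{37}{4}\right)^{2} = \left(-1\right) \frac{1369}{16} = - \frac{1369}{16}$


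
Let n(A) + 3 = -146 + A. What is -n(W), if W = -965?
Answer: 1114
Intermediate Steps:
n(A) = -149 + A (n(A) = -3 + (-146 + A) = -149 + A)
-n(W) = -(-149 - 965) = -1*(-1114) = 1114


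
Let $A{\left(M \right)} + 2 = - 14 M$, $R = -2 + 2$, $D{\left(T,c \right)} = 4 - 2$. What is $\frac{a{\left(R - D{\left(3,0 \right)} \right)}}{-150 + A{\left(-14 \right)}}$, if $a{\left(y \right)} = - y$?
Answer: $\frac{1}{22} \approx 0.045455$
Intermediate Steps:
$D{\left(T,c \right)} = 2$ ($D{\left(T,c \right)} = 4 - 2 = 2$)
$R = 0$
$A{\left(M \right)} = -2 - 14 M$
$\frac{a{\left(R - D{\left(3,0 \right)} \right)}}{-150 + A{\left(-14 \right)}} = \frac{\left(-1\right) \left(0 - 2\right)}{-150 - -194} = \frac{\left(-1\right) \left(0 - 2\right)}{-150 + \left(-2 + 196\right)} = \frac{\left(-1\right) \left(-2\right)}{-150 + 194} = \frac{1}{44} \cdot 2 = \frac{1}{22}$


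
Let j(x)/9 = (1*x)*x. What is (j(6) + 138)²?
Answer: 213444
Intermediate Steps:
j(x) = 9*x² (j(x) = 9*((1*x)*x) = 9*(x*x) = 9*x²)
(j(6) + 138)² = (9*6² + 138)² = (9*36 + 138)² = (324 + 138)² = 462² = 213444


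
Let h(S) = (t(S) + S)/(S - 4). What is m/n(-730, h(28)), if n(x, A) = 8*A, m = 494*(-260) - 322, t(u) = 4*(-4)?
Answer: -64381/2 ≈ -32191.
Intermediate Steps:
t(u) = -16
m = -128762 (m = -128440 - 322 = -128762)
h(S) = (-16 + S)/(-4 + S) (h(S) = (-16 + S)/(S - 4) = (-16 + S)/(-4 + S))
m/n(-730, h(28)) = -128762*(-4 + 28)/(8*(-16 + 28)) = -128762/(8*(12/24)) = -128762/(8*((1/24)*12)) = -128762/(8*(1/2)) = -128762/4 = -128762*1/4 = -64381/2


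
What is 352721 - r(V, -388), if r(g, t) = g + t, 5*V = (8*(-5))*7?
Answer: 353165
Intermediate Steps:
V = -56 (V = ((8*(-5))*7)/5 = (-40*7)/5 = (⅕)*(-280) = -56)
352721 - r(V, -388) = 352721 - (-56 - 388) = 352721 - 1*(-444) = 352721 + 444 = 353165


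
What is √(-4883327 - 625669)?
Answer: 2*I*√1377249 ≈ 2347.1*I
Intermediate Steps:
√(-4883327 - 625669) = √(-5508996) = 2*I*√1377249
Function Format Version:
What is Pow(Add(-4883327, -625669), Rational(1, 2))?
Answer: Mul(2, I, Pow(1377249, Rational(1, 2))) ≈ Mul(2347.1, I)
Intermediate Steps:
Pow(Add(-4883327, -625669), Rational(1, 2)) = Pow(-5508996, Rational(1, 2)) = Mul(2, I, Pow(1377249, Rational(1, 2)))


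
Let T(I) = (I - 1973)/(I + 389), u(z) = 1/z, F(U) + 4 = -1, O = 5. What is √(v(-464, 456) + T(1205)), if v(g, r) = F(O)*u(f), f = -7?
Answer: √7235963/5579 ≈ 0.48216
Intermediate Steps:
F(U) = -5 (F(U) = -4 - 1 = -5)
T(I) = (-1973 + I)/(389 + I)
v(g, r) = 5/7 (v(g, r) = -5/(-7) = -5*(-⅐) = 5/7)
√(v(-464, 456) + T(1205)) = √(5/7 + (-1973 + 1205)/(389 + 1205)) = √(5/7 - 768/1594) = √(5/7 + (1/1594)*(-768)) = √(5/7 - 384/797) = √(1297/5579) = √7235963/5579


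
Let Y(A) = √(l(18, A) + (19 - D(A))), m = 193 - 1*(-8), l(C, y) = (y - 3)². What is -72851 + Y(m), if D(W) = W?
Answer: -72851 + √39022 ≈ -72654.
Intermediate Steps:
l(C, y) = (-3 + y)²
m = 201 (m = 193 + 8 = 201)
Y(A) = √(19 + (-3 + A)² - A) (Y(A) = √((-3 + A)² + (19 - A)) = √(19 + (-3 + A)² - A))
-72851 + Y(m) = -72851 + √(19 + (-3 + 201)² - 1*201) = -72851 + √(19 + 198² - 201) = -72851 + √(19 + 39204 - 201) = -72851 + √39022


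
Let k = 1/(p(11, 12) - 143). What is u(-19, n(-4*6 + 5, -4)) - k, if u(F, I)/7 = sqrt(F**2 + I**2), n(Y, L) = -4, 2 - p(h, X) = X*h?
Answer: 1/273 + 7*sqrt(377) ≈ 135.92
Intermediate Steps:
p(h, X) = 2 - X*h
k = -1/273 (k = 1/((2 - 1*12*11) - 143) = 1/((2 - 132) - 143) = 1/(-130 - 143) = 1/(-273) = -1/273 ≈ -0.0036630)
u(F, I) = 7*sqrt(F**2 + I**2)
u(-19, n(-4*6 + 5, -4)) - k = 7*sqrt((-19)**2 + (-4)**2) - 1*(-1/273) = 7*sqrt(361 + 16) + 1/273 = 7*sqrt(377) + 1/273 = 1/273 + 7*sqrt(377)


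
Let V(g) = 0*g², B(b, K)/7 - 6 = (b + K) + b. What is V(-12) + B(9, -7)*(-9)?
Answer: -1071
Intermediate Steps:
B(b, K) = 42 + 7*K + 14*b (B(b, K) = 42 + 7*((b + K) + b) = 42 + 7*((K + b) + b) = 42 + 7*(K + 2*b) = 42 + (7*K + 14*b) = 42 + 7*K + 14*b)
V(g) = 0
V(-12) + B(9, -7)*(-9) = 0 + (42 + 7*(-7) + 14*9)*(-9) = 0 + (42 - 49 + 126)*(-9) = 0 + 119*(-9) = 0 - 1071 = -1071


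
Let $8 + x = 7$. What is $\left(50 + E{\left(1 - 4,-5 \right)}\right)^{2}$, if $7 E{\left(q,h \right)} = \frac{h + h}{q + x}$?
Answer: $\frac{497025}{196} \approx 2535.8$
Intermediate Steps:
$x = -1$ ($x = -8 + 7 = -1$)
$E{\left(q,h \right)} = \frac{2 h}{7 \left(-1 + q\right)}$ ($E{\left(q,h \right)} = \frac{\left(h + h\right) \frac{1}{q - 1}}{7} = \frac{2 h \frac{1}{-1 + q}}{7} = \frac{2 h}{7 \left(-1 + q\right)}$)
$\left(50 + E{\left(1 - 4,-5 \right)}\right)^{2} = \left(50 + \frac{2}{7} \left(-5\right) \frac{1}{-1 + \left(1 - 4\right)}\right)^{2} = \left(50 + \frac{2}{7} \left(-5\right) \frac{1}{-1 - 3}\right)^{2} = \left(50 + \frac{2}{7} \left(-5\right) \frac{1}{-4}\right)^{2} = \left(50 + \frac{2}{7} \left(-5\right) \left(- \frac{1}{4}\right)\right)^{2} = \left(50 + \frac{5}{14}\right)^{2} = \left(\frac{705}{14}\right)^{2} = \frac{497025}{196}$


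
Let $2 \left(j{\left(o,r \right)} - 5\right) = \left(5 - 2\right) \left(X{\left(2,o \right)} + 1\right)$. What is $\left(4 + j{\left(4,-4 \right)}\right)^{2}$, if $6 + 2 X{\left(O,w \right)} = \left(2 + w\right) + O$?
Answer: $144$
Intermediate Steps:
$X{\left(O,w \right)} = -2 + \frac{O}{2} + \frac{w}{2}$ ($X{\left(O,w \right)} = -3 + \frac{\left(2 + w\right) + O}{2} = -3 + \frac{2 + O + w}{2} = -3 + \left(1 + \frac{O}{2} + \frac{w}{2}\right) = -2 + \frac{O}{2} + \frac{w}{2}$)
$j{\left(o,r \right)} = 5 + \frac{3 o}{4}$ ($j{\left(o,r \right)} = 5 + \frac{\left(5 - 2\right) \left(\left(-2 + \frac{1}{2} \cdot 2 + \frac{o}{2}\right) + 1\right)}{2} = 5 + \frac{3 \left(\left(-2 + 1 + \frac{o}{2}\right) + 1\right)}{2} = 5 + \frac{3 \left(\left(-1 + \frac{o}{2}\right) + 1\right)}{2} = 5 + \frac{3 \frac{o}{2}}{2} = 5 + \frac{\frac{3}{2} o}{2} = 5 + \frac{3 o}{4}$)
$\left(4 + j{\left(4,-4 \right)}\right)^{2} = \left(4 + \left(5 + \frac{3}{4} \cdot 4\right)\right)^{2} = \left(4 + \left(5 + 3\right)\right)^{2} = \left(4 + 8\right)^{2} = 12^{2} = 144$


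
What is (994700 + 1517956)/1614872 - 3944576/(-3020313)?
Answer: 1744874114450/609677361867 ≈ 2.8620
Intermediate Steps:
(994700 + 1517956)/1614872 - 3944576/(-3020313) = 2512656*(1/1614872) - 3944576*(-1/3020313) = 314082/201859 + 3944576/3020313 = 1744874114450/609677361867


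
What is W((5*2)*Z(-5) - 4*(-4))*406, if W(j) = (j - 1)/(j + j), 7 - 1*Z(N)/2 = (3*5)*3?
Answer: 151235/744 ≈ 203.27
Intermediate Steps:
Z(N) = -76 (Z(N) = 14 - 2*3*5*3 = 14 - 30*3 = 14 - 2*45 = 14 - 90 = -76)
W(j) = (-1 + j)/(2*j) (W(j) = (-1 + j)/((2*j)) = (-1 + j)*(1/(2*j)) = (-1 + j)/(2*j))
W((5*2)*Z(-5) - 4*(-4))*406 = ((-1 + ((5*2)*(-76) - 4*(-4)))/(2*((5*2)*(-76) - 4*(-4))))*406 = ((-1 + (10*(-76) + 16))/(2*(10*(-76) + 16)))*406 = ((-1 + (-760 + 16))/(2*(-760 + 16)))*406 = ((½)*(-1 - 744)/(-744))*406 = ((½)*(-1/744)*(-745))*406 = (745/1488)*406 = 151235/744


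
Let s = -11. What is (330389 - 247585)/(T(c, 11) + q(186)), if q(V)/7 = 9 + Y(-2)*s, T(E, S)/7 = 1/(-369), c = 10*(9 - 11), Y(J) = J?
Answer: 15277338/40033 ≈ 381.62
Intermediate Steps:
c = -20 (c = 10*(-2) = -20)
T(E, S) = -7/369 (T(E, S) = 7/(-369) = 7*(-1/369) = -7/369)
q(V) = 217 (q(V) = 7*(9 - 2*(-11)) = 7*(9 + 22) = 7*31 = 217)
(330389 - 247585)/(T(c, 11) + q(186)) = (330389 - 247585)/(-7/369 + 217) = 82804/(80066/369) = 82804*(369/80066) = 15277338/40033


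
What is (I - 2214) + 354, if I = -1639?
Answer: -3499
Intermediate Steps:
(I - 2214) + 354 = (-1639 - 2214) + 354 = -3853 + 354 = -3499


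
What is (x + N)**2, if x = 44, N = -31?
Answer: 169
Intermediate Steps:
(x + N)**2 = (44 - 31)**2 = 13**2 = 169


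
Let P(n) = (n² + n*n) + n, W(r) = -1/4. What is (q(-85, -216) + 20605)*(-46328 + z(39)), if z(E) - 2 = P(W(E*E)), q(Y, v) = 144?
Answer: -7689766141/8 ≈ -9.6122e+8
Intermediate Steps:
W(r) = -¼ (W(r) = -1*¼ = -¼)
P(n) = n + 2*n² (P(n) = (n² + n²) + n = 2*n² + n = n + 2*n²)
z(E) = 15/8 (z(E) = 2 - (1 + 2*(-¼))/4 = 2 - (1 - ½)/4 = 2 - ¼*½ = 2 - ⅛ = 15/8)
(q(-85, -216) + 20605)*(-46328 + z(39)) = (144 + 20605)*(-46328 + 15/8) = 20749*(-370609/8) = -7689766141/8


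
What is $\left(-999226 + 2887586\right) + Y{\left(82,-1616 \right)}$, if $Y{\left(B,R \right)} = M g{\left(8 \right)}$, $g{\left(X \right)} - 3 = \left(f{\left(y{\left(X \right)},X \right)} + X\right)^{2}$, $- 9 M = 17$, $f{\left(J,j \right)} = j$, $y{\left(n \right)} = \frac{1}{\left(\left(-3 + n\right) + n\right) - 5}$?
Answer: $\frac{16990837}{9} \approx 1.8879 \cdot 10^{6}$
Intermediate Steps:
$y{\left(n \right)} = \frac{1}{-8 + 2 n}$ ($y{\left(n \right)} = \frac{1}{\left(-3 + 2 n\right) - 5} = \frac{1}{-8 + 2 n}$)
$M = - \frac{17}{9}$ ($M = \left(- \frac{1}{9}\right) 17 = - \frac{17}{9} \approx -1.8889$)
$g{\left(X \right)} = 3 + 4 X^{2}$ ($g{\left(X \right)} = 3 + \left(X + X\right)^{2} = 3 + \left(2 X\right)^{2} = 3 + 4 X^{2}$)
$Y{\left(B,R \right)} = - \frac{4403}{9}$ ($Y{\left(B,R \right)} = - \frac{17 \left(3 + 4 \cdot 8^{2}\right)}{9} = - \frac{17 \left(3 + 4 \cdot 64\right)}{9} = - \frac{17 \left(3 + 256\right)}{9} = \left(- \frac{17}{9}\right) 259 = - \frac{4403}{9}$)
$\left(-999226 + 2887586\right) + Y{\left(82,-1616 \right)} = \left(-999226 + 2887586\right) - \frac{4403}{9} = 1888360 - \frac{4403}{9} = \frac{16990837}{9}$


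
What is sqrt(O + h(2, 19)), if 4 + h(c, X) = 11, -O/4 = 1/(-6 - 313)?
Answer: sqrt(713603)/319 ≈ 2.6481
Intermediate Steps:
O = 4/319 (O = -4/(-6 - 313) = -4/(-319) = -4*(-1/319) = 4/319 ≈ 0.012539)
h(c, X) = 7 (h(c, X) = -4 + 11 = 7)
sqrt(O + h(2, 19)) = sqrt(4/319 + 7) = sqrt(2237/319) = sqrt(713603)/319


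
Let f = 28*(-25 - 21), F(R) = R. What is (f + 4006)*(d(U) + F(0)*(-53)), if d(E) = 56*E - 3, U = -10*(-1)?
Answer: 1513926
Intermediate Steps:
U = 10
d(E) = -3 + 56*E
f = -1288 (f = 28*(-46) = -1288)
(f + 4006)*(d(U) + F(0)*(-53)) = (-1288 + 4006)*((-3 + 56*10) + 0*(-53)) = 2718*((-3 + 560) + 0) = 2718*(557 + 0) = 2718*557 = 1513926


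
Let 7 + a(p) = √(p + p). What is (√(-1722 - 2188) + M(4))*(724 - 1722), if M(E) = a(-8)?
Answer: 6986 - 3992*I - 998*I*√3910 ≈ 6986.0 - 66397.0*I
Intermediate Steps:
a(p) = -7 + √2*√p (a(p) = -7 + √(p + p) = -7 + √(2*p) = -7 + √2*√p)
M(E) = -7 + 4*I (M(E) = -7 + √2*√(-8) = -7 + √2*(2*I*√2) = -7 + 4*I)
(√(-1722 - 2188) + M(4))*(724 - 1722) = (√(-1722 - 2188) + (-7 + 4*I))*(724 - 1722) = (√(-3910) + (-7 + 4*I))*(-998) = (I*√3910 + (-7 + 4*I))*(-998) = (-7 + 4*I + I*√3910)*(-998) = 6986 - 3992*I - 998*I*√3910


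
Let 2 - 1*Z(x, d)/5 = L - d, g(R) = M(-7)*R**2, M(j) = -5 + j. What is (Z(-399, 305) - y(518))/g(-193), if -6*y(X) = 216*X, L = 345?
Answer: -9229/223494 ≈ -0.041294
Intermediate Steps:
y(X) = -36*X
g(R) = -12*R**2 (g(R) = (-5 - 7)*R**2 = -12*R**2)
Z(x, d) = -1715 + 5*d (Z(x, d) = 10 - 5*(345 - d) = 10 + (-1725 + 5*d) = -1715 + 5*d)
(Z(-399, 305) - y(518))/g(-193) = ((-1715 + 5*305) - (-36)*518)/((-12*(-193)**2)) = ((-1715 + 1525) - 1*(-18648))/((-12*37249)) = (-190 + 18648)/(-446988) = 18458*(-1/446988) = -9229/223494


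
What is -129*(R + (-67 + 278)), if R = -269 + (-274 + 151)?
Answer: 23349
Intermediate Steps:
R = -392 (R = -269 - 123 = -392)
-129*(R + (-67 + 278)) = -129*(-392 + (-67 + 278)) = -129*(-392 + 211) = -129*(-181) = 23349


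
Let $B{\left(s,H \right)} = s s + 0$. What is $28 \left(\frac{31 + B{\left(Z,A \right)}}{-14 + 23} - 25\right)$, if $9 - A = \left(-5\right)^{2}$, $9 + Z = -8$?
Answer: $\frac{2660}{9} \approx 295.56$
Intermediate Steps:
$Z = -17$ ($Z = -9 - 8 = -17$)
$A = -16$ ($A = 9 - \left(-5\right)^{2} = 9 - 25 = -16$)
$B{\left(s,H \right)} = s^{2}$ ($B{\left(s,H \right)} = s^{2} + 0 = s^{2}$)
$28 \left(\frac{31 + B{\left(Z,A \right)}}{-14 + 23} - 25\right) = 28 \left(\frac{31 + \left(-17\right)^{2}}{-14 + 23} - 25\right) = 28 \left(\frac{31 + 289}{9} - 25\right) = 28 \left(320 \cdot \frac{1}{9} - 25\right) = 28 \left(\frac{320}{9} - 25\right) = 28 \cdot \frac{95}{9} = \frac{2660}{9}$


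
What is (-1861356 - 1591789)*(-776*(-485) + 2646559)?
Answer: -10438577630255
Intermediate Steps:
(-1861356 - 1591789)*(-776*(-485) + 2646559) = -3453145*(376360 + 2646559) = -3453145*3022919 = -10438577630255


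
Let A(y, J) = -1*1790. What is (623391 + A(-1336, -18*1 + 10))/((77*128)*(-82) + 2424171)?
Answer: 621601/1615979 ≈ 0.38466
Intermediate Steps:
A(y, J) = -1790
(623391 + A(-1336, -18*1 + 10))/((77*128)*(-82) + 2424171) = (623391 - 1790)/((77*128)*(-82) + 2424171) = 621601/(9856*(-82) + 2424171) = 621601/(-808192 + 2424171) = 621601/1615979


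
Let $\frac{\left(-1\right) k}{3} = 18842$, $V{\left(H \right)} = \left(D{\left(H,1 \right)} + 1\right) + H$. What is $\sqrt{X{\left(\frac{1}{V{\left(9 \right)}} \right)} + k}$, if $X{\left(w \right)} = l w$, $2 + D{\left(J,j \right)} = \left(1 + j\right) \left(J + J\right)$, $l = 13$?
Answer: $\frac{i \sqrt{27358441}}{22} \approx 237.75 i$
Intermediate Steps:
$D{\left(J,j \right)} = -2 + 2 J \left(1 + j\right)$ ($D{\left(J,j \right)} = -2 + \left(1 + j\right) \left(J + J\right) = -2 + \left(1 + j\right) 2 J = -2 + 2 J \left(1 + j\right)$)
$V{\left(H \right)} = -1 + 5 H$ ($V{\left(H \right)} = \left(\left(-2 + 2 H + 2 H 1\right) + 1\right) + H = \left(\left(-2 + 2 H + 2 H\right) + 1\right) + H = \left(\left(-2 + 4 H\right) + 1\right) + H = \left(-1 + 4 H\right) + H = -1 + 5 H$)
$X{\left(w \right)} = 13 w$
$k = -56526$ ($k = \left(-3\right) 18842 = -56526$)
$\sqrt{X{\left(\frac{1}{V{\left(9 \right)}} \right)} + k} = \sqrt{\frac{13}{-1 + 5 \cdot 9} - 56526} = \sqrt{\frac{13}{-1 + 45} - 56526} = \sqrt{\frac{13}{44} - 56526} = \sqrt{- \frac{2487131}{44}} = \frac{i \sqrt{27358441}}{22}$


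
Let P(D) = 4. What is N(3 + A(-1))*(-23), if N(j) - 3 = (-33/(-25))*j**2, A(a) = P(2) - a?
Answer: -50301/25 ≈ -2012.0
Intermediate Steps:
A(a) = 4 - a
N(j) = 3 + 33*j**2/25 (N(j) = 3 + (-33/(-25))*j**2 = 3 + (-33*(-1/25))*j**2 = 3 + 33*j**2/25)
N(3 + A(-1))*(-23) = (3 + 33*(3 + (4 - 1*(-1)))**2/25)*(-23) = (3 + 33*(3 + (4 + 1))**2/25)*(-23) = (3 + 33*(3 + 5)**2/25)*(-23) = (3 + (33/25)*8**2)*(-23) = (3 + (33/25)*64)*(-23) = (3 + 2112/25)*(-23) = (2187/25)*(-23) = -50301/25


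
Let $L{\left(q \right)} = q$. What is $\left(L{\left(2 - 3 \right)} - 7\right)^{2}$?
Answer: $64$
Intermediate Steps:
$\left(L{\left(2 - 3 \right)} - 7\right)^{2} = \left(\left(2 - 3\right) - 7\right)^{2} = \left(-1 - 7\right)^{2} = \left(-8\right)^{2} = 64$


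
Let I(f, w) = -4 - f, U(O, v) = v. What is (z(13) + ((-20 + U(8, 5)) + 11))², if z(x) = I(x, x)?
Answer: 441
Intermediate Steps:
z(x) = -4 - x
(z(13) + ((-20 + U(8, 5)) + 11))² = ((-4 - 1*13) + ((-20 + 5) + 11))² = ((-4 - 13) + (-15 + 11))² = (-17 - 4)² = (-21)² = 441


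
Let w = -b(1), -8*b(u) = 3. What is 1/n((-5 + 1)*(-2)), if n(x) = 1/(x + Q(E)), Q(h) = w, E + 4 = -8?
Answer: 67/8 ≈ 8.3750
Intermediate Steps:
E = -12 (E = -4 - 8 = -12)
b(u) = -3/8 (b(u) = -1/8*3 = -3/8)
w = 3/8 (w = -1*(-3/8) = 3/8 ≈ 0.37500)
Q(h) = 3/8
n(x) = 1/(3/8 + x) (n(x) = 1/(x + 3/8) = 1/(3/8 + x))
1/n((-5 + 1)*(-2)) = 1/(8/(3 + 8*((-5 + 1)*(-2)))) = 1/(8/(3 + 8*(-4*(-2)))) = 1/(8/(3 + 8*8)) = 1/(8/(3 + 64)) = 1/(8/67) = 67/8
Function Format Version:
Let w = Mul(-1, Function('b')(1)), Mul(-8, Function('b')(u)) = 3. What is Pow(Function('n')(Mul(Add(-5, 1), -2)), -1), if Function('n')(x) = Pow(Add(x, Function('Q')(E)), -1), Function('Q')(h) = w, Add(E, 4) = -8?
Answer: Rational(67, 8) ≈ 8.3750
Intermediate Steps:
E = -12 (E = Add(-4, -8) = -12)
Function('b')(u) = Rational(-3, 8) (Function('b')(u) = Mul(Rational(-1, 8), 3) = Rational(-3, 8))
w = Rational(3, 8) (w = Mul(-1, Rational(-3, 8)) = Rational(3, 8) ≈ 0.37500)
Function('Q')(h) = Rational(3, 8)
Function('n')(x) = Pow(Add(Rational(3, 8), x), -1) (Function('n')(x) = Pow(Add(x, Rational(3, 8)), -1) = Pow(Add(Rational(3, 8), x), -1))
Pow(Function('n')(Mul(Add(-5, 1), -2)), -1) = Pow(Mul(8, Pow(Add(3, Mul(8, Mul(Add(-5, 1), -2))), -1)), -1) = Pow(Mul(8, Pow(Add(3, Mul(8, Mul(-4, -2))), -1)), -1) = Pow(Mul(8, Pow(Add(3, Mul(8, 8)), -1)), -1) = Pow(Mul(8, Pow(Add(3, 64), -1)), -1) = Pow(Mul(8, Pow(67, -1)), -1) = Pow(Mul(8, Rational(1, 67)), -1) = Pow(Rational(8, 67), -1) = Rational(67, 8)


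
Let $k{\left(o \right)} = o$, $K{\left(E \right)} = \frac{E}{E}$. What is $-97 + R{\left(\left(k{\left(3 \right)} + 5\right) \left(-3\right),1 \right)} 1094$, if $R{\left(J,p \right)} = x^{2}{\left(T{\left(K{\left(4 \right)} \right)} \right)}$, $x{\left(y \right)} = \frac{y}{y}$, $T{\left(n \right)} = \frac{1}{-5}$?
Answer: $997$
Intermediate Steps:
$K{\left(E \right)} = 1$
$T{\left(n \right)} = - \frac{1}{5}$
$x{\left(y \right)} = 1$
$R{\left(J,p \right)} = 1$ ($R{\left(J,p \right)} = 1^{2} = 1$)
$-97 + R{\left(\left(k{\left(3 \right)} + 5\right) \left(-3\right),1 \right)} 1094 = -97 + 1 \cdot 1094 = -97 + 1094 = 997$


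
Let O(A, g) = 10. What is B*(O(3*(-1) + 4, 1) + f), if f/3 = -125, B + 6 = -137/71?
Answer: 205495/71 ≈ 2894.3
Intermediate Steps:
B = -563/71 (B = -6 - 137/71 = -563/71 ≈ -7.9296)
f = -375 (f = 3*(-125) = -375)
B*(O(3*(-1) + 4, 1) + f) = -563*(10 - 375)/71 = -563/71*(-365) = 205495/71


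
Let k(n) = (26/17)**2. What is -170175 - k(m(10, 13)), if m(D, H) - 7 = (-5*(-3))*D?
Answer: -49181251/289 ≈ -1.7018e+5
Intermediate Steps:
m(D, H) = 7 + 15*D (m(D, H) = 7 + (-5*(-3))*D = 7 + 15*D)
k(n) = 676/289 (k(n) = (26*(1/17))**2 = (26/17)**2 = 676/289)
-170175 - k(m(10, 13)) = -170175 - 1*676/289 = -170175 - 676/289 = -49181251/289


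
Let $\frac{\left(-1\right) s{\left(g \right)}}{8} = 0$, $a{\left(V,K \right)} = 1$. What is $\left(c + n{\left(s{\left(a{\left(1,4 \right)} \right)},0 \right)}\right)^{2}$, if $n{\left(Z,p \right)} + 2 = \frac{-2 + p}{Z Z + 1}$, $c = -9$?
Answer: $169$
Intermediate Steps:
$s{\left(g \right)} = 0$ ($s{\left(g \right)} = \left(-8\right) 0 = 0$)
$n{\left(Z,p \right)} = -2 + \frac{-2 + p}{1 + Z^{2}}$ ($n{\left(Z,p \right)} = -2 + \frac{-2 + p}{Z Z + 1} = -2 + \frac{-2 + p}{Z^{2} + 1} = -2 + \frac{-2 + p}{1 + Z^{2}}$)
$\left(c + n{\left(s{\left(a{\left(1,4 \right)} \right)},0 \right)}\right)^{2} = \left(-9 + \frac{-4 + 0 - 2 \cdot 0^{2}}{1 + 0^{2}}\right)^{2} = \left(-9 + \frac{-4 + 0 - 0}{1 + 0}\right)^{2} = \left(-9 + \frac{-4 + 0 + 0}{1}\right)^{2} = \left(-9 + 1 \left(-4\right)\right)^{2} = \left(-9 - 4\right)^{2} = \left(-13\right)^{2} = 169$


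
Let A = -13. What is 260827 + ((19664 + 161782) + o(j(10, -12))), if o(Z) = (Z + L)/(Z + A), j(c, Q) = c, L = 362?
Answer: 442149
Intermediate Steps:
o(Z) = (362 + Z)/(-13 + Z) (o(Z) = (Z + 362)/(Z - 13) = (362 + Z)/(-13 + Z))
260827 + ((19664 + 161782) + o(j(10, -12))) = 260827 + ((19664 + 161782) + (362 + 10)/(-13 + 10)) = 260827 + (181446 + 372/(-3)) = 260827 + (181446 - ⅓*372) = 260827 + (181446 - 124) = 260827 + 181322 = 442149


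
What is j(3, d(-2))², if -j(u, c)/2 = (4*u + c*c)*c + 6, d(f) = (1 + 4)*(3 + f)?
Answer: 145924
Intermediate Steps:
d(f) = 15 + 5*f (d(f) = 5*(3 + f) = 15 + 5*f)
j(u, c) = -12 - 2*c*(c² + 4*u) (j(u, c) = -2*((4*u + c*c)*c + 6) = -2*((4*u + c²)*c + 6) = -2*((c² + 4*u)*c + 6) = -2*(c*(c² + 4*u) + 6) = -2*(6 + c*(c² + 4*u)) = -12 - 2*c*(c² + 4*u))
j(3, d(-2))² = (-12 - 2*(15 + 5*(-2))³ - 8*(15 + 5*(-2))*3)² = (-12 - 2*(15 - 10)³ - 8*(15 - 10)*3)² = (-12 - 2*5³ - 8*5*3)² = (-12 - 2*125 - 120)² = (-12 - 250 - 120)² = (-382)² = 145924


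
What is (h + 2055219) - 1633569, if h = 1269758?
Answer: 1691408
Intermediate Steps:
(h + 2055219) - 1633569 = (1269758 + 2055219) - 1633569 = 3324977 - 1633569 = 1691408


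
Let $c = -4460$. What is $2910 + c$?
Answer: $-1550$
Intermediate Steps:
$2910 + c = 2910 - 4460 = -1550$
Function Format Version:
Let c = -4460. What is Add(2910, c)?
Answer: -1550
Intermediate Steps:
Add(2910, c) = Add(2910, -4460) = -1550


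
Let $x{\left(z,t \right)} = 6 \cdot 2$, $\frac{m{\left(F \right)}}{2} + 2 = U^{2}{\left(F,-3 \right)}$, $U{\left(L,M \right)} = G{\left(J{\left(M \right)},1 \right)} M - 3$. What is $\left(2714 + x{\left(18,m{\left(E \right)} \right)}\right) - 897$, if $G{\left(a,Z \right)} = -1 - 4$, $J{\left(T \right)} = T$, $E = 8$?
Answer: $1829$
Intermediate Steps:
$G{\left(a,Z \right)} = -5$
$U{\left(L,M \right)} = -3 - 5 M$ ($U{\left(L,M \right)} = - 5 M - 3 = -3 - 5 M$)
$m{\left(F \right)} = 284$ ($m{\left(F \right)} = -4 + 2 \left(-3 - -15\right)^{2} = -4 + 2 \left(-3 + 15\right)^{2} = -4 + 2 \cdot 12^{2} = -4 + 2 \cdot 144 = -4 + 288 = 284$)
$x{\left(z,t \right)} = 12$
$\left(2714 + x{\left(18,m{\left(E \right)} \right)}\right) - 897 = \left(2714 + 12\right) - 897 = 2726 - 897 = 1829$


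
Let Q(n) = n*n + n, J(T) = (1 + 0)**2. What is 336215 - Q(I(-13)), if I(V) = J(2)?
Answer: 336213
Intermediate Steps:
J(T) = 1 (J(T) = 1**2 = 1)
I(V) = 1
Q(n) = n + n**2 (Q(n) = n**2 + n = n + n**2)
336215 - Q(I(-13)) = 336215 - (1 + 1) = 336215 - 2 = 336213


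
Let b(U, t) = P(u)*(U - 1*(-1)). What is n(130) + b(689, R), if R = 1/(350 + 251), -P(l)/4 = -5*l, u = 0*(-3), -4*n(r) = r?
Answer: -65/2 ≈ -32.500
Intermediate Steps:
n(r) = -r/4
u = 0
P(l) = 20*l (P(l) = -(-20)*l = 20*l)
R = 1/601 ≈ 0.0016639
b(U, t) = 0 (b(U, t) = (20*0)*(U - 1*(-1)) = 0*(U + 1) = 0*(1 + U) = 0)
n(130) + b(689, R) = -¼*130 + 0 = -65/2 + 0 = -65/2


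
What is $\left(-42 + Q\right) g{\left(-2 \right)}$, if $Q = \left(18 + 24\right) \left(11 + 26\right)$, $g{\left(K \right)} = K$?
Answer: $-3024$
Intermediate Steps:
$Q = 1554$ ($Q = 42 \cdot 37 = 1554$)
$\left(-42 + Q\right) g{\left(-2 \right)} = \left(-42 + 1554\right) \left(-2\right) = 1512 \left(-2\right) = -3024$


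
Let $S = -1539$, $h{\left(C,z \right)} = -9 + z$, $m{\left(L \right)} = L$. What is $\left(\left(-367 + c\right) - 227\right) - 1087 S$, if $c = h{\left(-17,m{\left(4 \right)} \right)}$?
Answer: $1672294$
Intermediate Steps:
$c = -5$ ($c = -9 + 4 = -5$)
$\left(\left(-367 + c\right) - 227\right) - 1087 S = \left(\left(-367 - 5\right) - 227\right) - -1672893 = \left(-372 - 227\right) + 1672893 = -599 + 1672893 = 1672294$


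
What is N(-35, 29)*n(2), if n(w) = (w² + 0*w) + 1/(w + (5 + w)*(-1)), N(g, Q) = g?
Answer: -133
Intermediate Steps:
n(w) = -⅕ + w² (n(w) = (w² + 0) + 1/(w + (-5 - w)) = w² + 1/(-5) = w² - ⅕ = -⅕ + w²)
N(-35, 29)*n(2) = -35*(-⅕ + 2²) = -35*(-⅕ + 4) = -35*19/5 = -133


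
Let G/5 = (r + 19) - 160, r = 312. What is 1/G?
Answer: 1/855 ≈ 0.0011696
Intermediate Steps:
G = 855 (G = 5*((312 + 19) - 160) = 5*(331 - 160) = 5*171 = 855)
1/G = 1/855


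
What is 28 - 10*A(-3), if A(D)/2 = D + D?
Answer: 148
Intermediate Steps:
A(D) = 4*D (A(D) = 2*(D + D) = 2*(2*D) = 4*D)
28 - 10*A(-3) = 28 - 40*(-3) = 28 - 10*(-12) = 28 + 120 = 148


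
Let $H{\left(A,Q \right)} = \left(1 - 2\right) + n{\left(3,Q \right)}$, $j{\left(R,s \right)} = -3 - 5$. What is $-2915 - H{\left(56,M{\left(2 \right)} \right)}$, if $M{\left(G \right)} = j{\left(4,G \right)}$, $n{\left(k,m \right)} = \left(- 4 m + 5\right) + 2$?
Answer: $-2953$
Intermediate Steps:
$n{\left(k,m \right)} = 7 - 4 m$ ($n{\left(k,m \right)} = \left(5 - 4 m\right) + 2 = 7 - 4 m$)
$j{\left(R,s \right)} = -8$
$M{\left(G \right)} = -8$
$H{\left(A,Q \right)} = 6 - 4 Q$ ($H{\left(A,Q \right)} = \left(1 - 2\right) - \left(-7 + 4 Q\right) = -1 - \left(-7 + 4 Q\right) = 6 - 4 Q$)
$-2915 - H{\left(56,M{\left(2 \right)} \right)} = -2915 - \left(6 - -32\right) = -2915 - \left(6 + 32\right) = -2915 - 38 = -2953$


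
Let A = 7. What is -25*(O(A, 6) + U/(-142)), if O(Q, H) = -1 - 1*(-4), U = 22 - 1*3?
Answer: -10175/142 ≈ -71.655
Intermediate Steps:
U = 19 (U = 22 - 3 = 19)
O(Q, H) = 3 (O(Q, H) = -1 + 4 = 3)
-25*(O(A, 6) + U/(-142)) = -25*(3 + 19/(-142)) = -25*(3 + 19*(-1/142)) = -25*(3 - 19/142) = -25*407/142 = -10175/142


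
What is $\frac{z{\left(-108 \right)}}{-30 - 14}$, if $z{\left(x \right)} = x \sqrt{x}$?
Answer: $\frac{162 i \sqrt{3}}{11} \approx 25.508 i$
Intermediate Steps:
$z{\left(x \right)} = x^{\frac{3}{2}}$
$\frac{z{\left(-108 \right)}}{-30 - 14} = \frac{\left(-108\right)^{\frac{3}{2}}}{-30 - 14} = \frac{\left(-648\right) i \sqrt{3}}{-44} = - 648 i \sqrt{3} \left(- \frac{1}{44}\right) = \frac{162 i \sqrt{3}}{11}$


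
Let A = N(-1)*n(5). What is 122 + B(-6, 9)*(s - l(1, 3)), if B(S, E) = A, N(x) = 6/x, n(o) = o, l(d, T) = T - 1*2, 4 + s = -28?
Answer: 1112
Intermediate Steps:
s = -32 (s = -4 - 28 = -32)
l(d, T) = -2 + T (l(d, T) = T - 2 = -2 + T)
A = -30 (A = (6/(-1))*5 = (6*(-1))*5 = -6*5 = -30)
B(S, E) = -30
122 + B(-6, 9)*(s - l(1, 3)) = 122 - 30*(-32 - (-2 + 3)) = 122 - 30*(-32 - 1*1) = 122 - 30*(-32 - 1) = 122 - 30*(-33) = 122 + 990 = 1112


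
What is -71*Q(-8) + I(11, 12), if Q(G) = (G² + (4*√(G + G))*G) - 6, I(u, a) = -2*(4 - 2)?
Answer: -4122 + 9088*I ≈ -4122.0 + 9088.0*I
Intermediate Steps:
I(u, a) = -4 (I(u, a) = -2*2 = -4)
Q(G) = -6 + G² + 4*√2*G^(3/2) (Q(G) = (G² + (4*√(2*G))*G) - 6 = (G² + (4*(√2*√G))*G) - 6 = (G² + (4*√2*√G)*G) - 6 = (G² + 4*√2*G^(3/2)) - 6 = -6 + G² + 4*√2*G^(3/2))
-71*Q(-8) + I(11, 12) = -71*(-6 + (-8)² + 4*√2*(-8)^(3/2)) - 4 = -71*(-6 + 64 + 4*√2*(-16*I*√2)) - 4 = -71*(-6 + 64 - 128*I) - 4 = -71*(58 - 128*I) - 4 = (-4118 + 9088*I) - 4 = -4122 + 9088*I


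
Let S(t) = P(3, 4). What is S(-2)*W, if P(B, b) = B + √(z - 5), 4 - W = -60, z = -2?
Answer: 192 + 64*I*√7 ≈ 192.0 + 169.33*I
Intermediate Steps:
W = 64 (W = 4 - 1*(-60) = 4 + 60 = 64)
P(B, b) = B + I*√7 (P(B, b) = B + √(-2 - 5) = B + √(-7) = B + I*√7)
S(t) = 3 + I*√7
S(-2)*W = (3 + I*√7)*64 = 192 + 64*I*√7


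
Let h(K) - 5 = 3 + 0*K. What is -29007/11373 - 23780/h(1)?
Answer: -22556833/7582 ≈ -2975.1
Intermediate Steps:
h(K) = 8 (h(K) = 5 + (3 + 0*K) = 5 + (3 + 0) = 5 + 3 = 8)
-29007/11373 - 23780/h(1) = -29007/11373 - 23780/8 = -29007*1/11373 - 23780*1/8 = -9669/3791 - 5945/2 = -22556833/7582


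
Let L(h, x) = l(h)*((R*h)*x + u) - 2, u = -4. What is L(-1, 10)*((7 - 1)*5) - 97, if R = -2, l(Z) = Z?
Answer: -637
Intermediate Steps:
L(h, x) = -2 + h*(-4 - 2*h*x) (L(h, x) = h*((-2*h)*x - 4) - 2 = h*(-2*h*x - 4) - 2 = h*(-4 - 2*h*x) - 2 = -2 + h*(-4 - 2*h*x))
L(-1, 10)*((7 - 1)*5) - 97 = (-2 - 4*(-1) - 2*10*(-1)**2)*((7 - 1)*5) - 97 = (-2 + 4 - 2*10*1)*(6*5) - 97 = (-2 + 4 - 20)*30 - 97 = -18*30 - 97 = -540 - 97 = -637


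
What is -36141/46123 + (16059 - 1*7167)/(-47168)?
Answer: -6866313/7063408 ≈ -0.97210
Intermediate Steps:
-36141/46123 + (16059 - 1*7167)/(-47168) = -36141*1/46123 + (16059 - 7167)*(-1/47168) = -5163/6589 + 8892*(-1/47168) = -5163/6589 - 2223/11792 = -6866313/7063408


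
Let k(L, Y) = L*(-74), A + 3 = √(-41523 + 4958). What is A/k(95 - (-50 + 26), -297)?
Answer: 3/8806 - I*√36565/8806 ≈ 0.00034068 - 0.021715*I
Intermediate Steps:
A = -3 + I*√36565 (A = -3 + √(-41523 + 4958) = -3 + √(-36565) = -3 + I*√36565 ≈ -3.0 + 191.22*I)
k(L, Y) = -74*L
A/k(95 - (-50 + 26), -297) = (-3 + I*√36565)/((-74*(95 - (-50 + 26)))) = (-3 + I*√36565)/((-74*(95 - 1*(-24)))) = (-3 + I*√36565)/((-74*(95 + 24))) = (-3 + I*√36565)/((-74*119)) = (-3 + I*√36565)/(-8806) = (-3 + I*√36565)*(-1/8806) = 3/8806 - I*√36565/8806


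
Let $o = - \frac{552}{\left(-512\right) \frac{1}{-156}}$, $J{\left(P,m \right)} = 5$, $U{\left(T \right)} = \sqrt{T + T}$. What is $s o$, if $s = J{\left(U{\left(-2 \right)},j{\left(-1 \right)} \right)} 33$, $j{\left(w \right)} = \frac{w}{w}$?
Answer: $- \frac{444015}{16} \approx -27751.0$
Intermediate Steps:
$j{\left(w \right)} = 1$
$U{\left(T \right)} = \sqrt{2} \sqrt{T}$ ($U{\left(T \right)} = \sqrt{2 T} = \sqrt{2} \sqrt{T}$)
$s = 165$ ($s = 5 \cdot 33 = 165$)
$o = - \frac{2691}{16}$ ($o = - \frac{552}{\left(-512\right) \left(- \frac{1}{156}\right)} = - \frac{552}{\frac{128}{39}} = \left(-552\right) \frac{39}{128} = - \frac{2691}{16} \approx -168.19$)
$s o = 165 \left(- \frac{2691}{16}\right) = - \frac{444015}{16}$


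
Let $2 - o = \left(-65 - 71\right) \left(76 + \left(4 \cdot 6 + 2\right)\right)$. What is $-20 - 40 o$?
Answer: $-554980$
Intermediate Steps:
$o = 13874$ ($o = 2 - \left(-65 - 71\right) \left(76 + \left(4 \cdot 6 + 2\right)\right) = 2 - - 136 \left(76 + \left(24 + 2\right)\right) = 2 - - 136 \left(76 + 26\right) = 2 - \left(-136\right) 102 = 2 - -13872 = 2 + 13872 = 13874$)
$-20 - 40 o = -20 - 554960 = -554980$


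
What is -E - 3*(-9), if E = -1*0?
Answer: 27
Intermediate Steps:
E = 0
-E - 3*(-9) = -1*0 - 3*(-9) = 0 + 27 = 27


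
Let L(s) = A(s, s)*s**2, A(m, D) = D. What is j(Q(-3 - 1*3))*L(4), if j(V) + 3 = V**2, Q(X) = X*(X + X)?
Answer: 331584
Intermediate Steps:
L(s) = s**3 (L(s) = s*s**2 = s**3)
Q(X) = 2*X**2 (Q(X) = X*(2*X) = 2*X**2)
j(V) = -3 + V**2
j(Q(-3 - 1*3))*L(4) = (-3 + (2*(-3 - 1*3)**2)**2)*4**3 = (-3 + (2*(-3 - 3)**2)**2)*64 = (-3 + (2*(-6)**2)**2)*64 = (-3 + (2*36)**2)*64 = (-3 + 72**2)*64 = (-3 + 5184)*64 = 5181*64 = 331584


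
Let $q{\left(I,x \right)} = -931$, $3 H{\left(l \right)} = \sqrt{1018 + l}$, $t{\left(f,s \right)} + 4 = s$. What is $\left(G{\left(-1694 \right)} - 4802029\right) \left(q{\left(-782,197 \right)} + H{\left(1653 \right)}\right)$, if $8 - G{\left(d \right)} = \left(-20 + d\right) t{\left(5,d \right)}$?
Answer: $7180237883 - \frac{7712393 \sqrt{2671}}{3} \approx 7.0474 \cdot 10^{9}$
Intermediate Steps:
$t{\left(f,s \right)} = -4 + s$
$H{\left(l \right)} = \frac{\sqrt{1018 + l}}{3}$
$G{\left(d \right)} = 8 - \left(-20 + d\right) \left(-4 + d\right)$
$\left(G{\left(-1694 \right)} - 4802029\right) \left(q{\left(-782,197 \right)} + H{\left(1653 \right)}\right) = \left(\left(-72 - \left(-1694\right)^{2} + 24 \left(-1694\right)\right) - 4802029\right) \left(-931 + \frac{\sqrt{1018 + 1653}}{3}\right) = \left(\left(-72 - 2869636 - 40656\right) - 4802029\right) \left(-931 + \frac{\sqrt{2671}}{3}\right) = \left(-2910364 - 4802029\right) \left(-931 + \frac{\sqrt{2671}}{3}\right) = - 7712393 \left(-931 + \frac{\sqrt{2671}}{3}\right) = 7180237883 - \frac{7712393 \sqrt{2671}}{3}$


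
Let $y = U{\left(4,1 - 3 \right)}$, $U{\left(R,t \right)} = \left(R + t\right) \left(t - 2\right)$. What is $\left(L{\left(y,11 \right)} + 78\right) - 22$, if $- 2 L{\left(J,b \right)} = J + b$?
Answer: $\frac{109}{2} \approx 54.5$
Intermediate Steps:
$U{\left(R,t \right)} = \left(-2 + t\right) \left(R + t\right)$ ($U{\left(R,t \right)} = \left(R + t\right) \left(-2 + t\right) = \left(-2 + t\right) \left(R + t\right)$)
$y = -8$ ($y = \left(1 - 3\right)^{2} - 8 - 2 \left(1 - 3\right) + 4 \left(1 - 3\right) = \left(-2\right)^{2} - 8 - -4 + 4 \left(-2\right) = 4 - 8 + 4 - 8 = -8$)
$L{\left(J,b \right)} = - \frac{J}{2} - \frac{b}{2}$ ($L{\left(J,b \right)} = - \frac{J + b}{2} = - \frac{J}{2} - \frac{b}{2}$)
$\left(L{\left(y,11 \right)} + 78\right) - 22 = \left(\left(\left(- \frac{1}{2}\right) \left(-8\right) - \frac{11}{2}\right) + 78\right) - 22 = \left(\left(4 - \frac{11}{2}\right) + 78\right) - 22 = \left(- \frac{3}{2} + 78\right) - 22 = \frac{153}{2} - 22 = \frac{109}{2}$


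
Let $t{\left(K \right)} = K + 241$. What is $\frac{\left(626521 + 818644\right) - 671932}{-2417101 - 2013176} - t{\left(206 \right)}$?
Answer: $- \frac{1981107052}{4430277} \approx -447.17$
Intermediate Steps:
$t{\left(K \right)} = 241 + K$
$\frac{\left(626521 + 818644\right) - 671932}{-2417101 - 2013176} - t{\left(206 \right)} = \frac{\left(626521 + 818644\right) - 671932}{-2417101 - 2013176} - \left(241 + 206\right) = \frac{1445165 - 671932}{-4430277} - 447 = 773233 \left(- \frac{1}{4430277}\right) - 447 = - \frac{773233}{4430277} - 447 = - \frac{1981107052}{4430277}$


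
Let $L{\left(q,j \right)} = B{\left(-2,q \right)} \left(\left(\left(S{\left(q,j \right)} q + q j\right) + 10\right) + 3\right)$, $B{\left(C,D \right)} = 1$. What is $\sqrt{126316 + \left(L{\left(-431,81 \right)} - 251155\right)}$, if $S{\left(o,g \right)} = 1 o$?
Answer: $2 \sqrt{6506} \approx 161.32$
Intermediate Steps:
$S{\left(o,g \right)} = o$
$L{\left(q,j \right)} = 13 + q^{2} + j q$ ($L{\left(q,j \right)} = 1 \left(\left(\left(q q + q j\right) + 10\right) + 3\right) = 1 \left(\left(\left(q^{2} + j q\right) + 10\right) + 3\right) = 1 \left(\left(10 + q^{2} + j q\right) + 3\right) = 1 \left(13 + q^{2} + j q\right) = 13 + q^{2} + j q$)
$\sqrt{126316 + \left(L{\left(-431,81 \right)} - 251155\right)} = \sqrt{126316 + \left(\left(13 + \left(-431\right)^{2} + 81 \left(-431\right)\right) - 251155\right)} = \sqrt{126316 + \left(\left(13 + 185761 - 34911\right) - 251155\right)} = \sqrt{126316 + \left(150863 - 251155\right)} = \sqrt{126316 - 100292} = \sqrt{26024} = 2 \sqrt{6506}$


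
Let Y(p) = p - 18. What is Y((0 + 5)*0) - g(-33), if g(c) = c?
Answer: 15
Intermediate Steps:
Y(p) = -18 + p
Y((0 + 5)*0) - g(-33) = (-18 + (0 + 5)*0) - 1*(-33) = (-18 + 5*0) + 33 = (-18 + 0) + 33 = -18 + 33 = 15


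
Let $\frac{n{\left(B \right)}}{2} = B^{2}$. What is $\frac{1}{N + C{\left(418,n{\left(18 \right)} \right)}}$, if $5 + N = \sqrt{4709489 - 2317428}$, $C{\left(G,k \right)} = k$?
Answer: $- \frac{643}{1978612} + \frac{\sqrt{2392061}}{1978612} \approx 0.0004567$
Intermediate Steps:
$n{\left(B \right)} = 2 B^{2}$
$N = -5 + \sqrt{2392061}$ ($N = -5 + \sqrt{4709489 - 2317428} = -5 + \sqrt{2392061} \approx 1541.6$)
$\frac{1}{N + C{\left(418,n{\left(18 \right)} \right)}} = \frac{1}{\left(-5 + \sqrt{2392061}\right) + 2 \cdot 18^{2}} = \frac{1}{\left(-5 + \sqrt{2392061}\right) + 2 \cdot 324} = \frac{1}{\left(-5 + \sqrt{2392061}\right) + 648} = \frac{1}{643 + \sqrt{2392061}}$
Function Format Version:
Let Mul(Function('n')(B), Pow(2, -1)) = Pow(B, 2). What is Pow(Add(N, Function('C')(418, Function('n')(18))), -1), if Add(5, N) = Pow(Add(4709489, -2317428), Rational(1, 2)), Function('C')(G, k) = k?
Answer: Add(Rational(-643, 1978612), Mul(Rational(1, 1978612), Pow(2392061, Rational(1, 2)))) ≈ 0.00045670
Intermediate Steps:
Function('n')(B) = Mul(2, Pow(B, 2))
N = Add(-5, Pow(2392061, Rational(1, 2))) (N = Add(-5, Pow(Add(4709489, -2317428), Rational(1, 2))) = Add(-5, Pow(2392061, Rational(1, 2))) ≈ 1541.6)
Pow(Add(N, Function('C')(418, Function('n')(18))), -1) = Pow(Add(Add(-5, Pow(2392061, Rational(1, 2))), Mul(2, Pow(18, 2))), -1) = Pow(Add(Add(-5, Pow(2392061, Rational(1, 2))), Mul(2, 324)), -1) = Pow(Add(Add(-5, Pow(2392061, Rational(1, 2))), 648), -1) = Pow(Add(643, Pow(2392061, Rational(1, 2))), -1)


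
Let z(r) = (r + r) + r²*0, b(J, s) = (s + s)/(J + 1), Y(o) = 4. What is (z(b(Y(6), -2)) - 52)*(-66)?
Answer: 17688/5 ≈ 3537.6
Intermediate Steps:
b(J, s) = 2*s/(1 + J) (b(J, s) = (2*s)/(1 + J) = 2*s/(1 + J))
z(r) = 2*r (z(r) = 2*r + 0 = 2*r)
(z(b(Y(6), -2)) - 52)*(-66) = (2*(2*(-2)/(1 + 4)) - 52)*(-66) = (2*(2*(-2)/5) - 52)*(-66) = (2*(2*(-2)*(⅕)) - 52)*(-66) = (2*(-⅘) - 52)*(-66) = (-8/5 - 52)*(-66) = -268/5*(-66) = 17688/5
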